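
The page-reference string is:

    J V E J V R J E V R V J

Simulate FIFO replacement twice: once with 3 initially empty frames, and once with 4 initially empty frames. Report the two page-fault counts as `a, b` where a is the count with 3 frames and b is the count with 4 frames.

6, 4

3 frames: F F F . . F F . F . . . → 6 faults.
4 frames: F F F . . F . . . . . . → 4 faults.
4 < 6: adding a frame reduced faults, as is typical.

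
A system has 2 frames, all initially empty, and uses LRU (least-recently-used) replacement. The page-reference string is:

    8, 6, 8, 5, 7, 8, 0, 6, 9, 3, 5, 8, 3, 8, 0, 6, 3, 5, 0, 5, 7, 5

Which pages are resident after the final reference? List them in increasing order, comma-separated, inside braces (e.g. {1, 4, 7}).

{5, 7}

8 -> miss, frames (8)
6 -> miss, frames (8 6)
8 -> hit
5 -> miss, evict 6, frames (8 5)
7 -> miss, evict 8, frames (5 7)
8 -> miss, evict 5, frames (7 8)
0 -> miss, evict 7, frames (8 0)
6 -> miss, evict 8, frames (0 6)
9 -> miss, evict 0, frames (6 9)
3 -> miss, evict 6, frames (9 3)
5 -> miss, evict 9, frames (3 5)
8 -> miss, evict 3, frames (5 8)
3 -> miss, evict 5, frames (8 3)
8 -> hit
0 -> miss, evict 3, frames (8 0)
6 -> miss, evict 8, frames (0 6)
3 -> miss, evict 0, frames (6 3)
5 -> miss, evict 6, frames (3 5)
0 -> miss, evict 3, frames (5 0)
5 -> hit
7 -> miss, evict 0, frames (5 7)
5 -> hit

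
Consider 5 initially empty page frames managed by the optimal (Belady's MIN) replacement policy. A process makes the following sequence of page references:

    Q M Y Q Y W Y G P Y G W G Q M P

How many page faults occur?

7

Q → fault, frames [Q]
M → fault, frames [Q, M]
Y → fault, frames [Q, M, Y]
Q → hit
Y → hit
W → fault, frames [Q, M, Y, W]
Y → hit
G → fault, frames [Q, M, Y, W, G]
P → fault, evict M, frames [Q, Y, W, G, P]
Y → hit
G → hit
W → hit
G → hit
Q → hit
M → fault, evict G, frames [Q, Y, W, P, M]
P → hit
Page faults: 7.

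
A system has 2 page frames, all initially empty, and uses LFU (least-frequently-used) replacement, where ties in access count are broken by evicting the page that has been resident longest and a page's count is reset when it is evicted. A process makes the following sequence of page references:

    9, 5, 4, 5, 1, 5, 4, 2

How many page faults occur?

9: fault, frames (9)
5: fault, frames (9 5)
4: fault, evict 9, frames (5 4)
5: hit
1: fault, evict 4, frames (5 1)
5: hit
4: fault, evict 1, frames (5 4)
2: fault, evict 4, frames (5 2)
Page faults: 6.

6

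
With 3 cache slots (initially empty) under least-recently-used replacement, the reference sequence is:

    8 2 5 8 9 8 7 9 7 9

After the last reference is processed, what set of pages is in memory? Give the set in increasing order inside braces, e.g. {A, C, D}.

8 -> miss, frames [8]
2 -> miss, frames [8, 2]
5 -> miss, frames [8, 2, 5]
8 -> hit
9 -> miss, evict 2, frames [5, 8, 9]
8 -> hit
7 -> miss, evict 5, frames [9, 8, 7]
9 -> hit
7 -> hit
9 -> hit

{7, 8, 9}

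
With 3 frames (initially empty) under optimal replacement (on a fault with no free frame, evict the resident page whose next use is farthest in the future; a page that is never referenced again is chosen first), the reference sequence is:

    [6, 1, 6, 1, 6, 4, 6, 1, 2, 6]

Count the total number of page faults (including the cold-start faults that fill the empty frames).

4

6: miss, frames (6)
1: miss, frames (6 1)
6: hit
1: hit
6: hit
4: miss, frames (6 1 4)
6: hit
1: hit
2: miss, evict 4, frames (6 1 2)
6: hit
Page faults: 4.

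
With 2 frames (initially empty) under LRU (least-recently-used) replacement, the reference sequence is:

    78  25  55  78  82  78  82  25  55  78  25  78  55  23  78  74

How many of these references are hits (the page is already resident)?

3

78 → miss, frames {78}
25 → miss, frames {78,25}
55 → miss, evict 78, frames {25,55}
78 → miss, evict 25, frames {55,78}
82 → miss, evict 55, frames {78,82}
78 → hit
82 → hit
25 → miss, evict 78, frames {82,25}
55 → miss, evict 82, frames {25,55}
78 → miss, evict 25, frames {55,78}
25 → miss, evict 55, frames {78,25}
78 → hit
55 → miss, evict 25, frames {78,55}
23 → miss, evict 78, frames {55,23}
78 → miss, evict 55, frames {23,78}
74 → miss, evict 23, frames {78,74}
Hits: 3.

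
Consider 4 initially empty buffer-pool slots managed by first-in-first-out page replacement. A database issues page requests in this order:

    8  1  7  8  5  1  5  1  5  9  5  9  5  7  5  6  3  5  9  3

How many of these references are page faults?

8 -> fault, frames {8}
1 -> fault, frames {8,1}
7 -> fault, frames {8,1,7}
8 -> hit
5 -> fault, frames {8,1,7,5}
1 -> hit
5 -> hit
1 -> hit
5 -> hit
9 -> fault, evict 8, frames {1,7,5,9}
5 -> hit
9 -> hit
5 -> hit
7 -> hit
5 -> hit
6 -> fault, evict 1, frames {7,5,9,6}
3 -> fault, evict 7, frames {5,9,6,3}
5 -> hit
9 -> hit
3 -> hit
Page faults: 7.

7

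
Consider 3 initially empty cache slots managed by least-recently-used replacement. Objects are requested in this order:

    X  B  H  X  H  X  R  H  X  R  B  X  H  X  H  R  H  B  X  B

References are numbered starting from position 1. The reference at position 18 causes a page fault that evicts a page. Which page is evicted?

pos 1: X → fault, frames [X]
pos 2: B → fault, frames [X, B]
pos 3: H → fault, frames [X, B, H]
pos 4: X → hit
pos 5: H → hit
pos 6: X → hit
pos 7: R → fault, evict B, frames [H, X, R]
pos 8: H → hit
pos 9: X → hit
pos 10: R → hit
pos 11: B → fault, evict H, frames [X, R, B]
pos 12: X → hit
pos 13: H → fault, evict R, frames [B, X, H]
pos 14: X → hit
pos 15: H → hit
pos 16: R → fault, evict B, frames [X, H, R]
pos 17: H → hit
pos 18: B → fault, evict X, frames [R, H, B]
At position 18, page X is evicted.

X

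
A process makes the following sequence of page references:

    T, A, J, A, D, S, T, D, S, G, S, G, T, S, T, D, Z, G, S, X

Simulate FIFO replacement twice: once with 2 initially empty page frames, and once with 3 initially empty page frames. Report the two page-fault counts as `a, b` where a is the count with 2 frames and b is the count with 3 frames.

2 frames: F F F . F F F F F F . . F F . F F F F F → 16 faults.
3 frames: F F F . F F F . . F . . . . . F F . F F → 11 faults.
11 < 16: adding a frame reduced faults, as is typical.

16, 11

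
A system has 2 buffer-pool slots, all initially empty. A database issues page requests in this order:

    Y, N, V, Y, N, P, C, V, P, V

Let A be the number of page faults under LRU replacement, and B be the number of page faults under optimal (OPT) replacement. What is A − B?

2

Under LRU: F F F F F F F F F . → 9 faults.
Under OPT: F F F . F F F . F . → 7 faults.
A − B = 9 − 7 = 2.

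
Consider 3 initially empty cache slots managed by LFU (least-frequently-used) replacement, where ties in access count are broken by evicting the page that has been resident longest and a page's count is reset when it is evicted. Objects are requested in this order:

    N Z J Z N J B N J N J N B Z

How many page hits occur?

N -> fault, frames [N]
Z -> fault, frames [N, Z]
J -> fault, frames [N, Z, J]
Z -> hit
N -> hit
J -> hit
B -> fault, evict N, frames [Z, J, B]
N -> fault, evict B, frames [Z, J, N]
J -> hit
N -> hit
J -> hit
N -> hit
B -> fault, evict Z, frames [J, N, B]
Z -> fault, evict B, frames [J, N, Z]
Hits: 7.

7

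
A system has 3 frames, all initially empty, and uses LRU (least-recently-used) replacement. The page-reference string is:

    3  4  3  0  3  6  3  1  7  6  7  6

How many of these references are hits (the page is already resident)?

5

3 → fault, frames [3]
4 → fault, frames [3, 4]
3 → hit
0 → fault, frames [4, 3, 0]
3 → hit
6 → fault, evict 4, frames [0, 3, 6]
3 → hit
1 → fault, evict 0, frames [6, 3, 1]
7 → fault, evict 6, frames [3, 1, 7]
6 → fault, evict 3, frames [1, 7, 6]
7 → hit
6 → hit
Hits: 5.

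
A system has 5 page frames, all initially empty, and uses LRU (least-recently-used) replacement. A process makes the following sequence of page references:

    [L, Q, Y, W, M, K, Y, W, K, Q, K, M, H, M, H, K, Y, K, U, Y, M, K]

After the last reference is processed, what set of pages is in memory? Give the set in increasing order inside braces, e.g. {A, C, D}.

{H, K, M, U, Y}

L: miss, frames (L)
Q: miss, frames (L Q)
Y: miss, frames (L Q Y)
W: miss, frames (L Q Y W)
M: miss, frames (L Q Y W M)
K: miss, evict L, frames (Q Y W M K)
Y: hit
W: hit
K: hit
Q: hit
K: hit
M: hit
H: miss, evict Y, frames (W Q K M H)
M: hit
H: hit
K: hit
Y: miss, evict W, frames (Q M H K Y)
K: hit
U: miss, evict Q, frames (M H Y K U)
Y: hit
M: hit
K: hit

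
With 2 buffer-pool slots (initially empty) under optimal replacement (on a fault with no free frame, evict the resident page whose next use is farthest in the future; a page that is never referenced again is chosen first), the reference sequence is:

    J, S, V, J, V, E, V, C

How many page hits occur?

J: miss, frames [J]
S: miss, frames [J, S]
V: miss, evict S, frames [J, V]
J: hit
V: hit
E: miss, evict J, frames [V, E]
V: hit
C: miss, evict E, frames [V, C]
Hits: 3.

3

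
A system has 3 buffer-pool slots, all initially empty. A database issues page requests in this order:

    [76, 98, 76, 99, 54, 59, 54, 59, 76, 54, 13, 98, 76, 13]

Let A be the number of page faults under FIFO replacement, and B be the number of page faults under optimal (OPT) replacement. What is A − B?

Under FIFO: F F . F F F . . F . F F . . → 8 faults.
Under OPT: F F . F F F . . . . F F . . → 7 faults.
A − B = 8 − 7 = 1.

1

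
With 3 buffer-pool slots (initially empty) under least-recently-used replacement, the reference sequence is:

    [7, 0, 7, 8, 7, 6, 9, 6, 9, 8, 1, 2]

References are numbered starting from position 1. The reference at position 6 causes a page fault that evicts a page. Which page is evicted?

0

pos 1: 7: miss, frames [7]
pos 2: 0: miss, frames [7, 0]
pos 3: 7: hit
pos 4: 8: miss, frames [0, 7, 8]
pos 5: 7: hit
pos 6: 6: miss, evict 0, frames [8, 7, 6]
At position 6, page 0 is evicted.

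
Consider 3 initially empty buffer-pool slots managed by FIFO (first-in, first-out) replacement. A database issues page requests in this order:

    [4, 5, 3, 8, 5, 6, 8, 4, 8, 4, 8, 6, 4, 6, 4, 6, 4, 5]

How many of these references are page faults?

7

4 -> miss, frames [4]
5 -> miss, frames [4, 5]
3 -> miss, frames [4, 5, 3]
8 -> miss, evict 4, frames [5, 3, 8]
5 -> hit
6 -> miss, evict 5, frames [3, 8, 6]
8 -> hit
4 -> miss, evict 3, frames [8, 6, 4]
8 -> hit
4 -> hit
8 -> hit
6 -> hit
4 -> hit
6 -> hit
4 -> hit
6 -> hit
4 -> hit
5 -> miss, evict 8, frames [6, 4, 5]
Page faults: 7.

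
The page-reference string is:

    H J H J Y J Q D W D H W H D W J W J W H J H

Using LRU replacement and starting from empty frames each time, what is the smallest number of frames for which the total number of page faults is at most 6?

6

f=1: 22 faults
f=2: 13 faults
f=3: 9 faults
f=4: 8 faults
f=5: 7 faults
f=6: 6 faults
Smallest f with faults ≤ 6 is 6.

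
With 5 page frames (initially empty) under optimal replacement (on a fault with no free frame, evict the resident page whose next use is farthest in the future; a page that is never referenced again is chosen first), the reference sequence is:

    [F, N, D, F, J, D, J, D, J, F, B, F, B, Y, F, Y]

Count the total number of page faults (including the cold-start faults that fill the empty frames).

6

F → miss, frames [F]
N → miss, frames [F, N]
D → miss, frames [F, N, D]
F → hit
J → miss, frames [F, N, D, J]
D → hit
J → hit
D → hit
J → hit
F → hit
B → miss, frames [F, N, D, J, B]
F → hit
B → hit
Y → miss, evict B, frames [F, N, D, J, Y]
F → hit
Y → hit
Page faults: 6.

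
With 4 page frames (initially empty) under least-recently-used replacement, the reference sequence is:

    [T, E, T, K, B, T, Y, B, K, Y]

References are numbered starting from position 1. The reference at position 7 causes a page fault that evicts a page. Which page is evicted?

E

pos 1: T -> miss, frames {T}
pos 2: E -> miss, frames {T,E}
pos 3: T -> hit
pos 4: K -> miss, frames {E,T,K}
pos 5: B -> miss, frames {E,T,K,B}
pos 6: T -> hit
pos 7: Y -> miss, evict E, frames {K,B,T,Y}
At position 7, page E is evicted.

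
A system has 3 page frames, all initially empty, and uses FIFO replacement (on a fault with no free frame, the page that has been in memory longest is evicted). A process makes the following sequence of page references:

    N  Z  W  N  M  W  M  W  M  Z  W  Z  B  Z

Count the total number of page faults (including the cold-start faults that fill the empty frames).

N: miss, frames {N}
Z: miss, frames {N,Z}
W: miss, frames {N,Z,W}
N: hit
M: miss, evict N, frames {Z,W,M}
W: hit
M: hit
W: hit
M: hit
Z: hit
W: hit
Z: hit
B: miss, evict Z, frames {W,M,B}
Z: miss, evict W, frames {M,B,Z}
Page faults: 6.

6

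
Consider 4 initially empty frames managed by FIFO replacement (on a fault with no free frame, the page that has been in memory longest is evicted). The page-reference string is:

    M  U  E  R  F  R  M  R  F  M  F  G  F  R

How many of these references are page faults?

M → fault, frames [M]
U → fault, frames [M, U]
E → fault, frames [M, U, E]
R → fault, frames [M, U, E, R]
F → fault, evict M, frames [U, E, R, F]
R → hit
M → fault, evict U, frames [E, R, F, M]
R → hit
F → hit
M → hit
F → hit
G → fault, evict E, frames [R, F, M, G]
F → hit
R → hit
Page faults: 7.

7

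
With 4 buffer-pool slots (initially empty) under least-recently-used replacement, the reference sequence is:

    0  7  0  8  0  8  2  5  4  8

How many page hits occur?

4

0: miss, frames (0)
7: miss, frames (0 7)
0: hit
8: miss, frames (7 0 8)
0: hit
8: hit
2: miss, frames (7 0 8 2)
5: miss, evict 7, frames (0 8 2 5)
4: miss, evict 0, frames (8 2 5 4)
8: hit
Hits: 4.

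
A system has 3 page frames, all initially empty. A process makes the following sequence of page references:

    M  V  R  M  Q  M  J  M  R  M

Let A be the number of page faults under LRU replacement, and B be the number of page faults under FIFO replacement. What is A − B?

Under LRU: F F F . F . F . F . → 6 faults.
Under FIFO: F F F . F F F . F . → 7 faults.
A − B = 6 − 7 = -1.

-1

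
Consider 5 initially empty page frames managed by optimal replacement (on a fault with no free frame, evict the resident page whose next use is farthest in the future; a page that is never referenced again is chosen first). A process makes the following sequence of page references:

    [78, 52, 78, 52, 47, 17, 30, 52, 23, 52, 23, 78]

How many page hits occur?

6

78: miss, frames {78}
52: miss, frames {78,52}
78: hit
52: hit
47: miss, frames {78,52,47}
17: miss, frames {78,52,47,17}
30: miss, frames {78,52,47,17,30}
52: hit
23: miss, evict 30, frames {78,52,47,17,23}
52: hit
23: hit
78: hit
Hits: 6.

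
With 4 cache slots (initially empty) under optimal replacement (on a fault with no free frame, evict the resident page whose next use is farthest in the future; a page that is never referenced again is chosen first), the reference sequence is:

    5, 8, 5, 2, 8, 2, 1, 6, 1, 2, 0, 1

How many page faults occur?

5: fault, frames [5]
8: fault, frames [5, 8]
5: hit
2: fault, frames [5, 8, 2]
8: hit
2: hit
1: fault, frames [5, 8, 2, 1]
6: fault, evict 8, frames [5, 2, 1, 6]
1: hit
2: hit
0: fault, evict 6, frames [5, 2, 1, 0]
1: hit
Page faults: 6.

6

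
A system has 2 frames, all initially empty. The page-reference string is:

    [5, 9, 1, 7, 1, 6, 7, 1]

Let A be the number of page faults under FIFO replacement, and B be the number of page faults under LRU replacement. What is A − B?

-1

Under FIFO: F F F F . F . F → 6 faults.
Under LRU: F F F F . F F F → 7 faults.
A − B = 6 − 7 = -1.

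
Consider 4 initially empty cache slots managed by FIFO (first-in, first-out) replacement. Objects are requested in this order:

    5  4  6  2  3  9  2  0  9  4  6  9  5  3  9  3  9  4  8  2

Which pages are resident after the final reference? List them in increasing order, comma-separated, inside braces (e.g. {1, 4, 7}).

{2, 4, 8, 9}

5 → miss, frames [5]
4 → miss, frames [5, 4]
6 → miss, frames [5, 4, 6]
2 → miss, frames [5, 4, 6, 2]
3 → miss, evict 5, frames [4, 6, 2, 3]
9 → miss, evict 4, frames [6, 2, 3, 9]
2 → hit
0 → miss, evict 6, frames [2, 3, 9, 0]
9 → hit
4 → miss, evict 2, frames [3, 9, 0, 4]
6 → miss, evict 3, frames [9, 0, 4, 6]
9 → hit
5 → miss, evict 9, frames [0, 4, 6, 5]
3 → miss, evict 0, frames [4, 6, 5, 3]
9 → miss, evict 4, frames [6, 5, 3, 9]
3 → hit
9 → hit
4 → miss, evict 6, frames [5, 3, 9, 4]
8 → miss, evict 5, frames [3, 9, 4, 8]
2 → miss, evict 3, frames [9, 4, 8, 2]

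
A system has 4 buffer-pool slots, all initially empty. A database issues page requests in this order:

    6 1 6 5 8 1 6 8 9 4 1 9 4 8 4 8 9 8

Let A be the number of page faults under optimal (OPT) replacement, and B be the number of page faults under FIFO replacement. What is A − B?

-1

Under OPT: F F . F F . . . F F . . . . . . . . → 6 faults.
Under FIFO: F F . F F . . . F F F . . . . . . . → 7 faults.
A − B = 6 − 7 = -1.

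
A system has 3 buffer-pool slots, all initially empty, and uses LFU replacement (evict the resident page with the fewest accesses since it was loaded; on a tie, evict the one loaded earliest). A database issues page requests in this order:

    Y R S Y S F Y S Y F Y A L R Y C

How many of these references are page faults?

Y -> fault, frames (Y)
R -> fault, frames (Y R)
S -> fault, frames (Y R S)
Y -> hit
S -> hit
F -> fault, evict R, frames (Y S F)
Y -> hit
S -> hit
Y -> hit
F -> hit
Y -> hit
A -> fault, evict F, frames (Y S A)
L -> fault, evict A, frames (Y S L)
R -> fault, evict L, frames (Y S R)
Y -> hit
C -> fault, evict R, frames (Y S C)
Page faults: 8.

8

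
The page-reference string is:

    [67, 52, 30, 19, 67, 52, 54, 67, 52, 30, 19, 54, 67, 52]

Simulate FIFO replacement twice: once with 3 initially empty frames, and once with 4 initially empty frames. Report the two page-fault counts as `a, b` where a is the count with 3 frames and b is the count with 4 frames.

11, 12

3 frames: F F F F F F F . . F F . F F → 11 faults.
4 frames: F F F F . . F F F F F F F F → 12 faults.
12 > 11: adding a frame increased faults — Belady's anomaly.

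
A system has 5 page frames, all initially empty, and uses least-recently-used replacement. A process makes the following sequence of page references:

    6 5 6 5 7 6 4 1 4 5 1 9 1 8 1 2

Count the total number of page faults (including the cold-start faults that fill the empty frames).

6 → miss, frames (6)
5 → miss, frames (6 5)
6 → hit
5 → hit
7 → miss, frames (6 5 7)
6 → hit
4 → miss, frames (5 7 6 4)
1 → miss, frames (5 7 6 4 1)
4 → hit
5 → hit
1 → hit
9 → miss, evict 7, frames (6 4 5 1 9)
1 → hit
8 → miss, evict 6, frames (4 5 9 1 8)
1 → hit
2 → miss, evict 4, frames (5 9 8 1 2)
Page faults: 8.

8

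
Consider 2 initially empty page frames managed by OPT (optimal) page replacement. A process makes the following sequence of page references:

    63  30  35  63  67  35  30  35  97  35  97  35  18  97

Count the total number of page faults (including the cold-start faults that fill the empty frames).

63: miss, frames [63]
30: miss, frames [63, 30]
35: miss, evict 30, frames [63, 35]
63: hit
67: miss, evict 63, frames [35, 67]
35: hit
30: miss, evict 67, frames [35, 30]
35: hit
97: miss, evict 30, frames [35, 97]
35: hit
97: hit
35: hit
18: miss, evict 35, frames [97, 18]
97: hit
Page faults: 7.

7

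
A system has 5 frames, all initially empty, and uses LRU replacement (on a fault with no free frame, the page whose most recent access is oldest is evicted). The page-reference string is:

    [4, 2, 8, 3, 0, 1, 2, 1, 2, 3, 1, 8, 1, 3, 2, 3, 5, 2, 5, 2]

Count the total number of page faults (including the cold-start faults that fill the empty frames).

7

4 → miss, frames [4]
2 → miss, frames [4, 2]
8 → miss, frames [4, 2, 8]
3 → miss, frames [4, 2, 8, 3]
0 → miss, frames [4, 2, 8, 3, 0]
1 → miss, evict 4, frames [2, 8, 3, 0, 1]
2 → hit
1 → hit
2 → hit
3 → hit
1 → hit
8 → hit
1 → hit
3 → hit
2 → hit
3 → hit
5 → miss, evict 0, frames [8, 1, 2, 3, 5]
2 → hit
5 → hit
2 → hit
Page faults: 7.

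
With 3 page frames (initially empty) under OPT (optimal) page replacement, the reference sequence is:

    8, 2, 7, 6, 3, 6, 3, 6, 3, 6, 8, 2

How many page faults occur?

6

8 -> fault, frames (8)
2 -> fault, frames (8 2)
7 -> fault, frames (8 2 7)
6 -> fault, evict 7, frames (8 2 6)
3 -> fault, evict 2, frames (8 6 3)
6 -> hit
3 -> hit
6 -> hit
3 -> hit
6 -> hit
8 -> hit
2 -> fault, evict 3, frames (8 6 2)
Page faults: 6.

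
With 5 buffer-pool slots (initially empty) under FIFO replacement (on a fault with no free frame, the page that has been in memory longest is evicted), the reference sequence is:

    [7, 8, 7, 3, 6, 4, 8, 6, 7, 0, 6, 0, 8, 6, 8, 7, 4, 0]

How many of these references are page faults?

7

7 → fault, frames (7)
8 → fault, frames (7 8)
7 → hit
3 → fault, frames (7 8 3)
6 → fault, frames (7 8 3 6)
4 → fault, frames (7 8 3 6 4)
8 → hit
6 → hit
7 → hit
0 → fault, evict 7, frames (8 3 6 4 0)
6 → hit
0 → hit
8 → hit
6 → hit
8 → hit
7 → fault, evict 8, frames (3 6 4 0 7)
4 → hit
0 → hit
Page faults: 7.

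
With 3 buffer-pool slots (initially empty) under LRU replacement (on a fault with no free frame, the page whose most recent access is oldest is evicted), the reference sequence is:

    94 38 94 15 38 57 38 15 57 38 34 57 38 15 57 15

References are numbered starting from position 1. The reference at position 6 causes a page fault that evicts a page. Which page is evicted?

pos 1: 94: miss, frames {94}
pos 2: 38: miss, frames {94,38}
pos 3: 94: hit
pos 4: 15: miss, frames {38,94,15}
pos 5: 38: hit
pos 6: 57: miss, evict 94, frames {15,38,57}
At position 6, page 94 is evicted.

94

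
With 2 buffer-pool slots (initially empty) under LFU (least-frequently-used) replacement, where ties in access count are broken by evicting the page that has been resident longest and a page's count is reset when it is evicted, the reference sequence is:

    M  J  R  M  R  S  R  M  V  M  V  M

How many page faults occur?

M → miss, frames [M]
J → miss, frames [M, J]
R → miss, evict M, frames [J, R]
M → miss, evict J, frames [R, M]
R → hit
S → miss, evict M, frames [R, S]
R → hit
M → miss, evict S, frames [R, M]
V → miss, evict M, frames [R, V]
M → miss, evict V, frames [R, M]
V → miss, evict M, frames [R, V]
M → miss, evict V, frames [R, M]
Page faults: 10.

10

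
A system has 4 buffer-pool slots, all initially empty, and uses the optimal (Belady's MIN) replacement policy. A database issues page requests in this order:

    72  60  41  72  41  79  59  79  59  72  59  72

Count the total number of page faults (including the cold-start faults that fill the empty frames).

72 → miss, frames [72]
60 → miss, frames [72, 60]
41 → miss, frames [72, 60, 41]
72 → hit
41 → hit
79 → miss, frames [72, 60, 41, 79]
59 → miss, evict 41, frames [72, 60, 79, 59]
79 → hit
59 → hit
72 → hit
59 → hit
72 → hit
Page faults: 5.

5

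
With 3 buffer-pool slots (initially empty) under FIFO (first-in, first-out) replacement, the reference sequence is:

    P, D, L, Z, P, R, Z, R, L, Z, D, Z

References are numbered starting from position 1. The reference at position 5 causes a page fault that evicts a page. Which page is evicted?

D

pos 1: P → miss, frames (P)
pos 2: D → miss, frames (P D)
pos 3: L → miss, frames (P D L)
pos 4: Z → miss, evict P, frames (D L Z)
pos 5: P → miss, evict D, frames (L Z P)
At position 5, page D is evicted.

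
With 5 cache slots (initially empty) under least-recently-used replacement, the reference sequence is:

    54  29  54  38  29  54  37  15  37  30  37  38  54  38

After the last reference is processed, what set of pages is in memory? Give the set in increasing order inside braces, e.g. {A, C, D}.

{15, 30, 37, 38, 54}

54 -> fault, frames [54]
29 -> fault, frames [54, 29]
54 -> hit
38 -> fault, frames [29, 54, 38]
29 -> hit
54 -> hit
37 -> fault, frames [38, 29, 54, 37]
15 -> fault, frames [38, 29, 54, 37, 15]
37 -> hit
30 -> fault, evict 38, frames [29, 54, 15, 37, 30]
37 -> hit
38 -> fault, evict 29, frames [54, 15, 30, 37, 38]
54 -> hit
38 -> hit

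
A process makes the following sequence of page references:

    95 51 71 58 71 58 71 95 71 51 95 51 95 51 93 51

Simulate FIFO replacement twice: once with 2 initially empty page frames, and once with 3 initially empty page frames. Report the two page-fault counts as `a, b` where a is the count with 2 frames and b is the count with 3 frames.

10, 7

2 frames: F F F F . . . F F F F . . . F F → 10 faults.
3 frames: F F F F . . . F . F . . . . F . → 7 faults.
7 < 10: adding a frame reduced faults, as is typical.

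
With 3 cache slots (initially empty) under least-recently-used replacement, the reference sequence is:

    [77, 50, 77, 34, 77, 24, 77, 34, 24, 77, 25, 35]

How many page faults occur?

77: fault, frames {77}
50: fault, frames {77,50}
77: hit
34: fault, frames {50,77,34}
77: hit
24: fault, evict 50, frames {34,77,24}
77: hit
34: hit
24: hit
77: hit
25: fault, evict 34, frames {24,77,25}
35: fault, evict 24, frames {77,25,35}
Page faults: 6.

6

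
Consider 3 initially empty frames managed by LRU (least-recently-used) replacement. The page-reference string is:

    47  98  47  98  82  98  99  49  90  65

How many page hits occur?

3

47 -> miss, frames [47]
98 -> miss, frames [47, 98]
47 -> hit
98 -> hit
82 -> miss, frames [47, 98, 82]
98 -> hit
99 -> miss, evict 47, frames [82, 98, 99]
49 -> miss, evict 82, frames [98, 99, 49]
90 -> miss, evict 98, frames [99, 49, 90]
65 -> miss, evict 99, frames [49, 90, 65]
Hits: 3.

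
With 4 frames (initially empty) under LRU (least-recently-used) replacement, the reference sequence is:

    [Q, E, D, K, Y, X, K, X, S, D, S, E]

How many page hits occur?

Q -> fault, frames (Q)
E -> fault, frames (Q E)
D -> fault, frames (Q E D)
K -> fault, frames (Q E D K)
Y -> fault, evict Q, frames (E D K Y)
X -> fault, evict E, frames (D K Y X)
K -> hit
X -> hit
S -> fault, evict D, frames (Y K X S)
D -> fault, evict Y, frames (K X S D)
S -> hit
E -> fault, evict K, frames (X D S E)
Hits: 3.

3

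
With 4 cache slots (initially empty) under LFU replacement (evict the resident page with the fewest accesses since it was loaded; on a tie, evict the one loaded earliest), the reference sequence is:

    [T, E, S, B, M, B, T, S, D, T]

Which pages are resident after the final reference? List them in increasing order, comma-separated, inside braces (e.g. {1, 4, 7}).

T -> fault, frames [T]
E -> fault, frames [T, E]
S -> fault, frames [T, E, S]
B -> fault, frames [T, E, S, B]
M -> fault, evict T, frames [E, S, B, M]
B -> hit
T -> fault, evict E, frames [S, B, M, T]
S -> hit
D -> fault, evict M, frames [S, B, T, D]
T -> hit

{B, D, S, T}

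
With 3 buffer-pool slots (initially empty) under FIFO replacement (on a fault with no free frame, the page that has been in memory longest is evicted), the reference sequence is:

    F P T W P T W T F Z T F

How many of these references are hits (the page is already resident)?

5

F: fault, frames (F)
P: fault, frames (F P)
T: fault, frames (F P T)
W: fault, evict F, frames (P T W)
P: hit
T: hit
W: hit
T: hit
F: fault, evict P, frames (T W F)
Z: fault, evict T, frames (W F Z)
T: fault, evict W, frames (F Z T)
F: hit
Hits: 5.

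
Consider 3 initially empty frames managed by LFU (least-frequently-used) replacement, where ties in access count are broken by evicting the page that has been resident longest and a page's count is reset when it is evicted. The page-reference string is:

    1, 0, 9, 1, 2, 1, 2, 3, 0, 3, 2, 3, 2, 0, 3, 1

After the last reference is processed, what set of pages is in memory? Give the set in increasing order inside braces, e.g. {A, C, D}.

1: miss, frames (1)
0: miss, frames (1 0)
9: miss, frames (1 0 9)
1: hit
2: miss, evict 0, frames (1 9 2)
1: hit
2: hit
3: miss, evict 9, frames (1 2 3)
0: miss, evict 3, frames (1 2 0)
3: miss, evict 0, frames (1 2 3)
2: hit
3: hit
2: hit
0: miss, evict 3, frames (1 2 0)
3: miss, evict 0, frames (1 2 3)
1: hit

{1, 2, 3}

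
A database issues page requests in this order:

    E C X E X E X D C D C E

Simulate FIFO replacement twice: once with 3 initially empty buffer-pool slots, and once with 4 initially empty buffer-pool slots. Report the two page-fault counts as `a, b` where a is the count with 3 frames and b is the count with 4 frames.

5, 4

3 frames: F F F . . . . F . . . F → 5 faults.
4 frames: F F F . . . . F . . . . → 4 faults.
4 < 5: adding a frame reduced faults, as is typical.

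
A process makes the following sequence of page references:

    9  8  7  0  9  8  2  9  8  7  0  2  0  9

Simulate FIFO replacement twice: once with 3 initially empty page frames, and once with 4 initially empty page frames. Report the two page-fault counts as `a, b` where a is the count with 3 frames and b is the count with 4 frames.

10, 11

3 frames: F F F F F F F . . F F . . F → 10 faults.
4 frames: F F F F . . F F F F F F . F → 11 faults.
11 > 10: adding a frame increased faults — Belady's anomaly.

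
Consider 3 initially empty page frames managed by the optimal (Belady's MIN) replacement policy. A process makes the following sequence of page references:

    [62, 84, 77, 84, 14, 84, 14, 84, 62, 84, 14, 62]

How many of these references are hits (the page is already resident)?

8

62 → miss, frames [62]
84 → miss, frames [62, 84]
77 → miss, frames [62, 84, 77]
84 → hit
14 → miss, evict 77, frames [62, 84, 14]
84 → hit
14 → hit
84 → hit
62 → hit
84 → hit
14 → hit
62 → hit
Hits: 8.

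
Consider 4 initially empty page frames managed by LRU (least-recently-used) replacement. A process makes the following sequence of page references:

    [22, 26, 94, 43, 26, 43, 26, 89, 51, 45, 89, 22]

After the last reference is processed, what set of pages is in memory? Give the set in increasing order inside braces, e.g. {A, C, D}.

22 -> fault, frames [22]
26 -> fault, frames [22, 26]
94 -> fault, frames [22, 26, 94]
43 -> fault, frames [22, 26, 94, 43]
26 -> hit
43 -> hit
26 -> hit
89 -> fault, evict 22, frames [94, 43, 26, 89]
51 -> fault, evict 94, frames [43, 26, 89, 51]
45 -> fault, evict 43, frames [26, 89, 51, 45]
89 -> hit
22 -> fault, evict 26, frames [51, 45, 89, 22]

{22, 45, 51, 89}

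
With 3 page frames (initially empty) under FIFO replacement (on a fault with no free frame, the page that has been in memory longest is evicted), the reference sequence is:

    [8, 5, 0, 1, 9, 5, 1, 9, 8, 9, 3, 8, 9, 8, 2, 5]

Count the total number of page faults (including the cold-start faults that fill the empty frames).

11

8 -> fault, frames {8}
5 -> fault, frames {8,5}
0 -> fault, frames {8,5,0}
1 -> fault, evict 8, frames {5,0,1}
9 -> fault, evict 5, frames {0,1,9}
5 -> fault, evict 0, frames {1,9,5}
1 -> hit
9 -> hit
8 -> fault, evict 1, frames {9,5,8}
9 -> hit
3 -> fault, evict 9, frames {5,8,3}
8 -> hit
9 -> fault, evict 5, frames {8,3,9}
8 -> hit
2 -> fault, evict 8, frames {3,9,2}
5 -> fault, evict 3, frames {9,2,5}
Page faults: 11.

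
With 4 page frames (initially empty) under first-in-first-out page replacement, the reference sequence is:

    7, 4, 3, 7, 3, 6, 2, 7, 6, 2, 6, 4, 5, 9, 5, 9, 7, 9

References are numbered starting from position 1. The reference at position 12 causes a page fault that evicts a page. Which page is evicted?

3

pos 1: 7 -> miss, frames {7}
pos 2: 4 -> miss, frames {7,4}
pos 3: 3 -> miss, frames {7,4,3}
pos 4: 7 -> hit
pos 5: 3 -> hit
pos 6: 6 -> miss, frames {7,4,3,6}
pos 7: 2 -> miss, evict 7, frames {4,3,6,2}
pos 8: 7 -> miss, evict 4, frames {3,6,2,7}
pos 9: 6 -> hit
pos 10: 2 -> hit
pos 11: 6 -> hit
pos 12: 4 -> miss, evict 3, frames {6,2,7,4}
At position 12, page 3 is evicted.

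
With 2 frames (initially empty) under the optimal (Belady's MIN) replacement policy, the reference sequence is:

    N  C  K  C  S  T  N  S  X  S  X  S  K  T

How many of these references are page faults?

9

N: miss, frames (N)
C: miss, frames (N C)
K: miss, evict N, frames (C K)
C: hit
S: miss, evict C, frames (K S)
T: miss, evict K, frames (S T)
N: miss, evict T, frames (S N)
S: hit
X: miss, evict N, frames (S X)
S: hit
X: hit
S: hit
K: miss, evict X, frames (S K)
T: miss, evict K, frames (S T)
Page faults: 9.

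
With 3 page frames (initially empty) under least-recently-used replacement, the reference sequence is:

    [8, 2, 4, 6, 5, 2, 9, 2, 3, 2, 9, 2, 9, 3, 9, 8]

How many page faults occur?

8 -> miss, frames (8)
2 -> miss, frames (8 2)
4 -> miss, frames (8 2 4)
6 -> miss, evict 8, frames (2 4 6)
5 -> miss, evict 2, frames (4 6 5)
2 -> miss, evict 4, frames (6 5 2)
9 -> miss, evict 6, frames (5 2 9)
2 -> hit
3 -> miss, evict 5, frames (9 2 3)
2 -> hit
9 -> hit
2 -> hit
9 -> hit
3 -> hit
9 -> hit
8 -> miss, evict 2, frames (3 9 8)
Page faults: 9.

9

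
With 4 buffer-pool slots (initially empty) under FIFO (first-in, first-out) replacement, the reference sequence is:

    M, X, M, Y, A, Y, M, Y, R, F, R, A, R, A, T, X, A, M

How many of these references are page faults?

M -> miss, frames {M}
X -> miss, frames {M,X}
M -> hit
Y -> miss, frames {M,X,Y}
A -> miss, frames {M,X,Y,A}
Y -> hit
M -> hit
Y -> hit
R -> miss, evict M, frames {X,Y,A,R}
F -> miss, evict X, frames {Y,A,R,F}
R -> hit
A -> hit
R -> hit
A -> hit
T -> miss, evict Y, frames {A,R,F,T}
X -> miss, evict A, frames {R,F,T,X}
A -> miss, evict R, frames {F,T,X,A}
M -> miss, evict F, frames {T,X,A,M}
Page faults: 10.

10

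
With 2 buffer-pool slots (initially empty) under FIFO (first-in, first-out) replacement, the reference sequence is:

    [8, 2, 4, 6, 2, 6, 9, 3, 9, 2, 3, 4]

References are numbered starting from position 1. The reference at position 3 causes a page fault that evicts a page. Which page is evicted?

8

pos 1: 8 -> miss, frames (8)
pos 2: 2 -> miss, frames (8 2)
pos 3: 4 -> miss, evict 8, frames (2 4)
At position 3, page 8 is evicted.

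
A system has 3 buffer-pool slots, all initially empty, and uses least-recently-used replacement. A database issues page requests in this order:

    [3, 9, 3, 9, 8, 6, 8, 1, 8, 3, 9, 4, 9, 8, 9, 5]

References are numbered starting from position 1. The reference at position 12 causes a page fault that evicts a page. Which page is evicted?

8

pos 1: 3 → miss, frames [3]
pos 2: 9 → miss, frames [3, 9]
pos 3: 3 → hit
pos 4: 9 → hit
pos 5: 8 → miss, frames [3, 9, 8]
pos 6: 6 → miss, evict 3, frames [9, 8, 6]
pos 7: 8 → hit
pos 8: 1 → miss, evict 9, frames [6, 8, 1]
pos 9: 8 → hit
pos 10: 3 → miss, evict 6, frames [1, 8, 3]
pos 11: 9 → miss, evict 1, frames [8, 3, 9]
pos 12: 4 → miss, evict 8, frames [3, 9, 4]
At position 12, page 8 is evicted.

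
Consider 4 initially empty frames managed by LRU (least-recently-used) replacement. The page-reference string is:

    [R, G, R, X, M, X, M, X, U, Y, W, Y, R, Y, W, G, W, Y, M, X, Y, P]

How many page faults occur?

R: miss, frames (R)
G: miss, frames (R G)
R: hit
X: miss, frames (G R X)
M: miss, frames (G R X M)
X: hit
M: hit
X: hit
U: miss, evict G, frames (R M X U)
Y: miss, evict R, frames (M X U Y)
W: miss, evict M, frames (X U Y W)
Y: hit
R: miss, evict X, frames (U W Y R)
Y: hit
W: hit
G: miss, evict U, frames (R Y W G)
W: hit
Y: hit
M: miss, evict R, frames (G W Y M)
X: miss, evict G, frames (W Y M X)
Y: hit
P: miss, evict W, frames (M X Y P)
Page faults: 12.

12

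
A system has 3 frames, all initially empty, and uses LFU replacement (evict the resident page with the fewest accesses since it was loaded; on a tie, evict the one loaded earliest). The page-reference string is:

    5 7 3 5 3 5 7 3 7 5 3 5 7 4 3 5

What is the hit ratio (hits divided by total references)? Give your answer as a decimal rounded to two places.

5: miss, frames (5)
7: miss, frames (5 7)
3: miss, frames (5 7 3)
5: hit
3: hit
5: hit
7: hit
3: hit
7: hit
5: hit
3: hit
5: hit
7: hit
4: miss, evict 7, frames (5 3 4)
3: hit
5: hit
Hits: 12 of 16 references → 12/16 = 0.7500.

0.75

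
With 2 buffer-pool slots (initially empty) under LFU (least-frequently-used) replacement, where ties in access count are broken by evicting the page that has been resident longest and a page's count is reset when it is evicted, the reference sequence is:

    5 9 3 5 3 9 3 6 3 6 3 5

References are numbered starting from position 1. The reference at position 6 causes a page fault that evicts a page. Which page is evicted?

5

pos 1: 5 → miss, frames {5}
pos 2: 9 → miss, frames {5,9}
pos 3: 3 → miss, evict 5, frames {9,3}
pos 4: 5 → miss, evict 9, frames {3,5}
pos 5: 3 → hit
pos 6: 9 → miss, evict 5, frames {3,9}
At position 6, page 5 is evicted.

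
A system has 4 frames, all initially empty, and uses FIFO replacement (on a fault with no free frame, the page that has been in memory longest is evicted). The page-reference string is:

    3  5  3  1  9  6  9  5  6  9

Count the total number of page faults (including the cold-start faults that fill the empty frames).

5

3 → fault, frames [3]
5 → fault, frames [3, 5]
3 → hit
1 → fault, frames [3, 5, 1]
9 → fault, frames [3, 5, 1, 9]
6 → fault, evict 3, frames [5, 1, 9, 6]
9 → hit
5 → hit
6 → hit
9 → hit
Page faults: 5.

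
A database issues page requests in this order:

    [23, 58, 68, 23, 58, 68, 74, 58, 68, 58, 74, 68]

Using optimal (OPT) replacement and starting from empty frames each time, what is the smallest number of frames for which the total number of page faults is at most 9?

2

f=1: 12 faults
f=2: 7 faults
f=3: 4 faults
f=4: 4 faults
Smallest f with faults ≤ 9 is 2.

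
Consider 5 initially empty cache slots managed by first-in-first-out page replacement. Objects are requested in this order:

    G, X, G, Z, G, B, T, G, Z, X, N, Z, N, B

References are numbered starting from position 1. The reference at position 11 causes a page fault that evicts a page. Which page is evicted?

G

pos 1: G -> fault, frames [G]
pos 2: X -> fault, frames [G, X]
pos 3: G -> hit
pos 4: Z -> fault, frames [G, X, Z]
pos 5: G -> hit
pos 6: B -> fault, frames [G, X, Z, B]
pos 7: T -> fault, frames [G, X, Z, B, T]
pos 8: G -> hit
pos 9: Z -> hit
pos 10: X -> hit
pos 11: N -> fault, evict G, frames [X, Z, B, T, N]
At position 11, page G is evicted.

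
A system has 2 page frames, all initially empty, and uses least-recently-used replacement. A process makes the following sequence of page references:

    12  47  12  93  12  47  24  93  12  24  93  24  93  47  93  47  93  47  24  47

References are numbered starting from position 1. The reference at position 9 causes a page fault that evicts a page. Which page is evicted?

24

pos 1: 12 -> fault, frames [12]
pos 2: 47 -> fault, frames [12, 47]
pos 3: 12 -> hit
pos 4: 93 -> fault, evict 47, frames [12, 93]
pos 5: 12 -> hit
pos 6: 47 -> fault, evict 93, frames [12, 47]
pos 7: 24 -> fault, evict 12, frames [47, 24]
pos 8: 93 -> fault, evict 47, frames [24, 93]
pos 9: 12 -> fault, evict 24, frames [93, 12]
At position 9, page 24 is evicted.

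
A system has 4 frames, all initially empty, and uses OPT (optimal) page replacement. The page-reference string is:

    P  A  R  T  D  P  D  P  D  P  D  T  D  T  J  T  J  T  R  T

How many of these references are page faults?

6

P -> fault, frames [P]
A -> fault, frames [P, A]
R -> fault, frames [P, A, R]
T -> fault, frames [P, A, R, T]
D -> fault, evict A, frames [P, R, T, D]
P -> hit
D -> hit
P -> hit
D -> hit
P -> hit
D -> hit
T -> hit
D -> hit
T -> hit
J -> fault, evict D, frames [P, R, T, J]
T -> hit
J -> hit
T -> hit
R -> hit
T -> hit
Page faults: 6.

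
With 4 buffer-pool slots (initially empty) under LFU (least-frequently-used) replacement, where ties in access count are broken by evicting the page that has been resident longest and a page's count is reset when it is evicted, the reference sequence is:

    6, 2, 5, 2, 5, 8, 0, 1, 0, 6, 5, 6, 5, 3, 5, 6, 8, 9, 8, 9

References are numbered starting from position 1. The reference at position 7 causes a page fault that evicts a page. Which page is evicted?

6

pos 1: 6: miss, frames (6)
pos 2: 2: miss, frames (6 2)
pos 3: 5: miss, frames (6 2 5)
pos 4: 2: hit
pos 5: 5: hit
pos 6: 8: miss, frames (6 2 5 8)
pos 7: 0: miss, evict 6, frames (2 5 8 0)
At position 7, page 6 is evicted.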